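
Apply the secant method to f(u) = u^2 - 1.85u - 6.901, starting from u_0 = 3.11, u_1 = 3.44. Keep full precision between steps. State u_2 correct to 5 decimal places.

3.74455

f(u_0) = -2.982400, f(u_1) = -1.431400
u_2 = 3.440000 - (-1.431400)·(3.440000 - 3.110000)/(-1.431400 - (-2.982400)) = 3.744553; f(u_2) = 0.193255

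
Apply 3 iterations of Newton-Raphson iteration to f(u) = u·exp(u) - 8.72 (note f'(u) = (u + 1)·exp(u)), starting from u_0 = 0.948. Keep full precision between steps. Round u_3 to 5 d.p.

1.67418

Newton update: u ← u − f(u)/f'(u).
u_0 = 0.948000: f = -6.273645, f' = 5.026899 → u_1 = 0.948000 - (-6.273645)/(5.026899) = 2.196015
u_1 = 2.196015: f = 11.020243, f' = 28.729364 → u_2 = 2.196015 - (11.020243)/(28.729364) = 1.812427
u_2 = 1.812427: f = 2.381649, f' = 17.226943 → u_3 = 1.812427 - (2.381649)/(17.226943) = 1.674175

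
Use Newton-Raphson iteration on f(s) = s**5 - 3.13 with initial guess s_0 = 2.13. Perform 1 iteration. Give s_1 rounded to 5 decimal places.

1.73441

f'(s) = 5s**4
s_0 = 2.130000: f = 40.712773, f' = 102.917308 → s_1 = 2.130000 - (40.712773)/(102.917308) = 1.734413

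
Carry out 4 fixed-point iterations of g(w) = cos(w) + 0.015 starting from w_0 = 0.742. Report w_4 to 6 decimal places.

0.746741

w_1 = g(0.742000) = 0.752119
w_2 = g(0.752119) = 0.745243
w_3 = g(0.745243) = 0.749923
w_4 = g(0.749923) = 0.746741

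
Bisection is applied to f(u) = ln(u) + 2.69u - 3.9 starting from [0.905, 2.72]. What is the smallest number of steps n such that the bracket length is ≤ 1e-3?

Initial width b − a = 2.72 − 0.905 = 1.815000.
After n steps the width is (b−a)/2^n; need (b−a)/2^n ≤ 1e-3.
So n ≥ log₂(1.815000/1e-3) = log₂(1815.0000) ≈ 10.8258.
Hence n = 11.

11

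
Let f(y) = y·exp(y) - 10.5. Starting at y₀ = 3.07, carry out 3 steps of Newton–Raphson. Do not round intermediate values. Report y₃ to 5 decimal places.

Newton update: y ← y − f(y)/f'(y).
f'(y) = (y + 1)·exp(y)
y_0 = 3.070000: f = 55.633641, f' = 87.675544 → y_1 = 3.070000 - (55.633641)/(87.675544) = 2.435460
y_1 = 2.435460: f = 17.315561, f' = 39.236632 → y_2 = 2.435460 - (17.315561)/(39.236632) = 1.994149
y_2 = 1.994149: f = 4.148914, f' = 21.994862 → y_3 = 1.994149 - (4.148914)/(21.994862) = 1.805518

1.80552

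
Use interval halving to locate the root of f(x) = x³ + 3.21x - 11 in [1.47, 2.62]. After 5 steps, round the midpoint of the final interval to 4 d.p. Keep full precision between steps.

1.7395

f(1.470000) = -3.104777, f(2.620000) = 15.394928 (opposite signs)
step 1: m = 2.045000, f(m) = 4.116691 > 0 → root in [1.470000, 2.045000]
step 2: m = 1.757500, f(m) = 0.070152 > 0 → root in [1.470000, 1.757500]
step 3: m = 1.613750, f(m) = -1.617352 < 0 → root in [1.613750, 1.757500]
step 4: m = 1.685625, f(m) = -0.799724 < 0 → root in [1.685625, 1.757500]
step 5: m = 1.721562, f(m) = -0.371456 < 0 → root in [1.721562, 1.757500]
Midpoint of [1.721562, 1.757500] = 1.739531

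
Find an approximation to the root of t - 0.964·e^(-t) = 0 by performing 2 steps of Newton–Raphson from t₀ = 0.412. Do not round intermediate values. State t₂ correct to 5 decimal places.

f'(t) = 1 + 0.964·e^(-t)
t_0 = 0.412000: f = -0.226481, f' = 1.638481 → t_1 = 0.412000 - (-0.226481)/(1.638481) = 0.550226
t_1 = 0.550226: f = -0.005828, f' = 1.556054 → t_2 = 0.550226 - (-0.005828)/(1.556054) = 0.553971

0.55397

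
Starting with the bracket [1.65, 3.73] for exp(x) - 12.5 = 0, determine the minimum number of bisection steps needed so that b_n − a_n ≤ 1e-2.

Initial width b − a = 3.73 − 1.65 = 2.080000.
After n steps the width is (b−a)/2^n; need (b−a)/2^n ≤ 1e-2.
So n ≥ log₂(2.080000/1e-2) = log₂(208.0000) ≈ 7.7004.
Hence n = 8.

8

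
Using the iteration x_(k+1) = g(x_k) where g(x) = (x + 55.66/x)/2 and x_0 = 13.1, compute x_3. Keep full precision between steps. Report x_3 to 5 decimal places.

7.46104

x_1 = g(13.100000) = 8.674427
x_2 = g(8.674427) = 7.545495
x_3 = g(7.545495) = 7.461041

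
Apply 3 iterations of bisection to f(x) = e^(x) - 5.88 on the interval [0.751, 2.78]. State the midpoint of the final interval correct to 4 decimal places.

1.8923

f(0.751000) = -3.760882, f(2.780000) = 10.239021 (opposite signs)
step 1: m = 1.765500, f(m) = -0.035506 < 0 → root in [1.765500, 2.780000]
step 2: m = 2.272750, f(m) = 3.826056 > 0 → root in [1.765500, 2.272750]
step 3: m = 2.019125, f(m) = 1.651732 > 0 → root in [1.765500, 2.019125]
Midpoint of [1.765500, 2.019125] = 1.892312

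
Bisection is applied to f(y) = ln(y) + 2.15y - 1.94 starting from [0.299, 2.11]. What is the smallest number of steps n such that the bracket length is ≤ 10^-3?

Initial width b − a = 2.11 − 0.299 = 1.811000.
After n steps the width is (b−a)/2^n; need (b−a)/2^n ≤ 10^-3.
So n ≥ log₂(1.811000/10^-3) = log₂(1811.0000) ≈ 10.8226.
Hence n = 11.

11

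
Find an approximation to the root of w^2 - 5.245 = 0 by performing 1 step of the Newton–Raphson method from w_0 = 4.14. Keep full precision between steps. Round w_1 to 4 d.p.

Newton update: w ← w − f(w)/f'(w).
f'(w) = 2w
w_0 = 4.140000: f = 11.894600, f' = 8.280000 → w_1 = 4.140000 - (11.894600)/(8.280000) = 2.703454

2.7035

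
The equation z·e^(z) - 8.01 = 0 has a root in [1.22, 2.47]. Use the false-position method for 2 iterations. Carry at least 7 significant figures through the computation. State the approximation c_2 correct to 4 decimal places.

False-position update: c = (a·f(b) − b·f(a))/(f(b) − f(a)); replace the endpoint whose sign matches f(c).
f(1.220000) = -3.877631, f(2.470000) = 21.191444
step 1: c = 1.413347, f(c) = -2.201582 < 0 → new bracket [1.413347, 2.470000]
step 2: c = 1.512792, f(c) = -1.142853 < 0 → new bracket [1.512792, 2.470000]

1.5128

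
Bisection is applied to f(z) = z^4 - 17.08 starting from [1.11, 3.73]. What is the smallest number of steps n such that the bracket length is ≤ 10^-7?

25

Initial width b − a = 3.73 − 1.11 = 2.620000.
After n steps the width is (b−a)/2^n; need (b−a)/2^n ≤ 10^-7.
So n ≥ log₂(2.620000/10^-7) = log₂(26200000.0000) ≈ 24.6431.
Hence n = 25.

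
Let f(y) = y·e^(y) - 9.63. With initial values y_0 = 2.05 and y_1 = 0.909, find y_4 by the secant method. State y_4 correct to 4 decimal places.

Secant update: y_(k+1) = y_k − f(y_k)·(y_k − y_(k-1))/(f(y_k) − f(y_(k-1))).
f(y_0) = 6.294197, f(y_1) = -7.374008
y_2 = 0.909000 - (-7.374008)·(0.909000 - 2.050000)/(-7.374008 - (6.294197)) = 1.524570; f(y_2) = -2.627389
y_3 = 1.524570 - (-2.627389)·(1.524570 - 0.909000)/(-2.627389 - (-7.374008)) = 1.865306; f(y_3) = 2.415985
y_4 = 1.865306 - (2.415985)·(1.865306 - 1.524570)/(2.415985 - (-2.627389)) = 1.702080; f(y_4) = -0.293509

1.7021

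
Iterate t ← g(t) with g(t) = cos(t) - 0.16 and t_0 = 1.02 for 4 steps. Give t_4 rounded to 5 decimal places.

t_1 = g(1.020000) = 0.363366
t_2 = g(0.363366) = 0.774706
t_3 = g(0.774706) = 0.554627
t_4 = g(0.554627) = 0.690097

0.69010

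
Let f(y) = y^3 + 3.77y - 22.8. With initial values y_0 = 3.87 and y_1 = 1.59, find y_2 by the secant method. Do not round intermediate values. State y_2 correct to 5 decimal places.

f(y_0) = 49.750503, f(y_1) = -12.786021
y_2 = 1.590000 - (-12.786021)·(1.590000 - 3.870000)/(-12.786021 - (49.750503)) = 2.056162; f(y_2) = -6.355229

2.05616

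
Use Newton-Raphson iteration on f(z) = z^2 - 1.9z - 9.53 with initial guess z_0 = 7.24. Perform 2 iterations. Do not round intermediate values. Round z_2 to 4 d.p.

f'(z) = 2z - 1.9
z_0 = 7.240000: f = 29.131600, f' = 12.580000 → z_1 = 7.240000 - (29.131600)/(12.580000) = 4.924293
z_1 = 4.924293: f = 5.362501, f' = 7.948585 → z_2 = 4.924293 - (5.362501)/(7.948585) = 4.249644

4.2496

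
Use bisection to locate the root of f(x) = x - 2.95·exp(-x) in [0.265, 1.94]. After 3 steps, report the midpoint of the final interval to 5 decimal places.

f(0.265000) = -1.998258, f(1.940000) = 1.516073 (opposite signs)
step 1: m = 1.102500, f(m) = 0.122982 > 0 → root in [0.265000, 1.102500]
step 2: m = 0.683750, f(m) = -0.805176 < 0 → root in [0.683750, 1.102500]
step 3: m = 0.893125, f(m) = -0.314530 < 0 → root in [0.893125, 1.102500]
Midpoint of [0.893125, 1.102500] = 0.997812

0.99781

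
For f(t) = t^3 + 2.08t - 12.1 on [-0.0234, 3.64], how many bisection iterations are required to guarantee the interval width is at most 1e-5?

Initial width b − a = 3.64 − -0.0234 = 3.663400.
After n steps the width is (b−a)/2^n; need (b−a)/2^n ≤ 1e-5.
So n ≥ log₂(3.663400/1e-5) = log₂(366340.0000) ≈ 18.4828.
Hence n = 19.

19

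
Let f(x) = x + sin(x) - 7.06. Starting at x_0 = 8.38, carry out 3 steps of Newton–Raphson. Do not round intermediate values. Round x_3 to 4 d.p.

Newton update: x ← x − f(x)/f'(x).
f'(x) = 1 + cos(x)
x_0 = 8.380000: f = 2.184813, f' = 0.497906 → x_1 = 8.380000 - (2.184813)/(0.497906) = 3.991997
x_1 = 3.991997: f = -3.819550, f' = 0.340321 → x_2 = 3.991997 - (-3.819550)/(0.340321) = 15.215377
x_2 = 15.215377: f = 8.628283, f' = 0.118887 → x_3 = 15.215377 - (8.628283)/(0.118887) = -57.359827

-57.3598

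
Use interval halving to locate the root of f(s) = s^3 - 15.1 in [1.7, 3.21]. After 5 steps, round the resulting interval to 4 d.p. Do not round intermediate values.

f(1.700000) = -10.187000, f(3.210000) = 17.976161 (opposite signs)
step 1: m = 2.455000, f(m) = -0.303654 < 0 → root in [2.455000, 3.210000]
step 2: m = 2.832500, f(m) = 7.625307 > 0 → root in [2.455000, 2.832500]
step 3: m = 2.643750, f(m) = 3.378263 > 0 → root in [2.455000, 2.643750]
step 4: m = 2.549375, f(m) = 1.469186 > 0 → root in [2.455000, 2.549375]
step 5: m = 2.502187, f(m) = 0.566052 > 0 → root in [2.455000, 2.502187]

[2.4550, 2.5022]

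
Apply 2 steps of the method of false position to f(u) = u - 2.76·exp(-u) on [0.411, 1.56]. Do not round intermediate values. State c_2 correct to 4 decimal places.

f(0.411000) = -1.418844, f(1.560000) = 0.980024
step 1: c = 1.090592, f(c) = 0.163184 > 0 → new bracket [0.411000, 1.090592]
step 2: c = 1.020493, f(c) = 0.025742 > 0 → new bracket [0.411000, 1.020493]

1.0205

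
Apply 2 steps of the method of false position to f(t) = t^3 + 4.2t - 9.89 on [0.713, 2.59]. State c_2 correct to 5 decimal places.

False-position update: c = (a·f(b) − b·f(a))/(f(b) − f(a)); replace the endpoint whose sign matches f(c).
f(0.713000) = -6.532933, f(2.590000) = 18.361979
step 1: c = 1.205563, f(c) = -3.074491 < 0 → new bracket [1.205563, 2.590000]
step 2: c = 1.404124, f(c) = -1.224362 < 0 → new bracket [1.404124, 2.590000]

1.40412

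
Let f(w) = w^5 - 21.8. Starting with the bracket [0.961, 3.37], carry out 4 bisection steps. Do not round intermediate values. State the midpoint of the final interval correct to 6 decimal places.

f(0.961000) = -20.980372, f(3.370000) = 412.859829 (opposite signs)
step 1: m = 2.165500, f(m) = 25.820170 > 0 → root in [0.961000, 2.165500]
step 2: m = 1.563250, f(m) = -12.464401 < 0 → root in [1.563250, 2.165500]
step 3: m = 1.864375, f(m) = 0.725081 > 0 → root in [1.563250, 1.864375]
step 4: m = 1.713812, f(m) = -7.015163 < 0 → root in [1.713812, 1.864375]
Midpoint of [1.713812, 1.864375] = 1.789094

1.789094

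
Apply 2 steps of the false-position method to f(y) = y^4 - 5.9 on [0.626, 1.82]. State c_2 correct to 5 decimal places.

1.48399

False-position update: c = (a·f(b) − b·f(a))/(f(b) − f(a)); replace the endpoint whose sign matches f(c).
f(0.626000) = -5.746433, f(1.820000) = 5.071994
step 1: c = 1.260218, f(c) = -3.377781 < 0 → new bracket [1.260218, 1.820000]
step 2: c = 1.483990, f(c) = -1.050202 < 0 → new bracket [1.483990, 1.820000]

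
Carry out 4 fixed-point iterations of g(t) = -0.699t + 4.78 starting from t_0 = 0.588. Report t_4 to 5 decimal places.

t_1 = g(0.588000) = 4.368988
t_2 = g(4.368988) = 1.726077
t_3 = g(1.726077) = 3.573472
t_4 = g(3.573472) = 2.282143

2.28214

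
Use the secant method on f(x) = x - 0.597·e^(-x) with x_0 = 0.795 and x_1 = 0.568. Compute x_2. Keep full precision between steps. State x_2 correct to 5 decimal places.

0.39166

f(x_0) = 0.525406, f(x_1) = 0.229705
x_2 = 0.568000 - (0.229705)·(0.568000 - 0.795000)/(0.229705 - (0.525406)) = 0.391662; f(x_2) = -0.011869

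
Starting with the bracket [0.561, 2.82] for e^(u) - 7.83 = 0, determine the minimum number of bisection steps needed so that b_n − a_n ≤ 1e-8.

Initial width b − a = 2.82 − 0.561 = 2.259000.
After n steps the width is (b−a)/2^n; need (b−a)/2^n ≤ 1e-8.
So n ≥ log₂(2.259000/1e-8) = log₂(225900000.0000) ≈ 27.7511.
Hence n = 28.

28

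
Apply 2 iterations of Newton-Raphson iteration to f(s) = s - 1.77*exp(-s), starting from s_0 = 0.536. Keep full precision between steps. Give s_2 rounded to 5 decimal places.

0.79733

f'(s) = 1 + 1.77*exp(-s)
s_0 = 0.536000: f = -0.499599, f' = 2.035599 → s_1 = 0.536000 - (-0.499599)/(2.035599) = 0.781431
s_1 = 0.781431: f = -0.028788, f' = 1.810219 → s_2 = 0.781431 - (-0.028788)/(1.810219) = 0.797334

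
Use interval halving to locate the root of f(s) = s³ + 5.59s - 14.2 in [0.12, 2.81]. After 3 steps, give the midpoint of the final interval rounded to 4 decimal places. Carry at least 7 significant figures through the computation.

1.6331

f(0.120000) = -13.527472, f(2.810000) = 23.695941 (opposite signs)
step 1: m = 1.465000, f(m) = -2.866430 < 0 → root in [1.465000, 2.810000]
step 2: m = 2.137500, f(m) = 7.514662 > 0 → root in [1.465000, 2.137500]
step 3: m = 1.801250, f(m) = 1.713146 > 0 → root in [1.465000, 1.801250]
Midpoint of [1.465000, 1.801250] = 1.633125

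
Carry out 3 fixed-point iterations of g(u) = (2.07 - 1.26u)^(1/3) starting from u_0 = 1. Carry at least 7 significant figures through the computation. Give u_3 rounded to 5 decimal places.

u_1 = g(1.000000) = 0.932170
u_2 = g(0.932170) = 0.963865
u_3 = g(0.963865) = 0.949318

0.94932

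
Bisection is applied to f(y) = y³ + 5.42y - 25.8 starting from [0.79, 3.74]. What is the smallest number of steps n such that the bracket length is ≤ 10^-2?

Initial width b − a = 3.74 − 0.79 = 2.950000.
After n steps the width is (b−a)/2^n; need (b−a)/2^n ≤ 10^-2.
So n ≥ log₂(2.950000/10^-2) = log₂(295.0000) ≈ 8.2046.
Hence n = 9.

9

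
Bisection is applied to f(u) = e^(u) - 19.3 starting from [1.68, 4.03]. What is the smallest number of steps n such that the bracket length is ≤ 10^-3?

12

Initial width b − a = 4.03 − 1.68 = 2.350000.
After n steps the width is (b−a)/2^n; need (b−a)/2^n ≤ 10^-3.
So n ≥ log₂(2.350000/10^-3) = log₂(2350.0000) ≈ 11.1984.
Hence n = 12.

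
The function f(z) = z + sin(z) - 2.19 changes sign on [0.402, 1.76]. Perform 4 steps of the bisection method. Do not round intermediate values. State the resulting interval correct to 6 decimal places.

f(0.402000) = -1.396740, f(1.760000) = 0.552154 (opposite signs)
step 1: m = 1.081000, f(m) = -0.226571 < 0 → root in [1.081000, 1.760000]
step 2: m = 1.420500, f(m) = 0.219227 > 0 → root in [1.081000, 1.420500]
step 3: m = 1.250750, f(m) = 0.009971 > 0 → root in [1.081000, 1.250750]
step 4: m = 1.165875, f(m) = -0.104992 < 0 → root in [1.165875, 1.250750]

[1.165875, 1.250750]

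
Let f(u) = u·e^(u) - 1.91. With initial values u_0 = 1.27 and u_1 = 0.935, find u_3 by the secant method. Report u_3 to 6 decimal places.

Secant update: u_(k+1) = u_k − f(u_k)·(u_k − u_(k-1))/(f(u_k) − f(u_(k-1))).
f(u_0) = 2.612283, f(u_1) = 0.471645
u_2 = 0.935000 - (0.471645)·(0.935000 - 1.270000)/(0.471645 - (2.612283)) = 0.861190; f(u_2) = 0.127553
u_3 = 0.861190 - (0.127553)·(0.861190 - 0.935000)/(0.127553 - (0.471645)) = 0.833829; f(u_3) = 0.009571

0.833829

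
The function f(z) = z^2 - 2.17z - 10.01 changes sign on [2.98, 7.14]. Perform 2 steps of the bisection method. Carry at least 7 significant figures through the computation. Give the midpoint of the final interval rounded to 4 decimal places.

f(2.980000) = -7.596200, f(7.140000) = 25.475800 (opposite signs)
step 1: m = 5.060000, f(m) = 4.613400 > 0 → root in [2.980000, 5.060000]
step 2: m = 4.020000, f(m) = -2.573000 < 0 → root in [4.020000, 5.060000]
Midpoint of [4.020000, 5.060000] = 4.540000

4.5400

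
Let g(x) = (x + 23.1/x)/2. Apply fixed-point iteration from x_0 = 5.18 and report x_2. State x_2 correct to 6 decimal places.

4.806265

x_1 = g(5.180000) = 4.819730
x_2 = g(4.819730) = 4.806265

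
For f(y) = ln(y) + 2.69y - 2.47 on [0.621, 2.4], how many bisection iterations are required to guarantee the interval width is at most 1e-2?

Initial width b − a = 2.4 − 0.621 = 1.779000.
After n steps the width is (b−a)/2^n; need (b−a)/2^n ≤ 1e-2.
So n ≥ log₂(1.779000/1e-2) = log₂(177.9000) ≈ 7.4749.
Hence n = 8.

8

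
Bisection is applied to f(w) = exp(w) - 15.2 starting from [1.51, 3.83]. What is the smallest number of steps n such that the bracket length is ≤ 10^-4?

Initial width b − a = 3.83 − 1.51 = 2.320000.
After n steps the width is (b−a)/2^n; need (b−a)/2^n ≤ 10^-4.
So n ≥ log₂(2.320000/10^-4) = log₂(23200.0000) ≈ 14.5018.
Hence n = 15.

15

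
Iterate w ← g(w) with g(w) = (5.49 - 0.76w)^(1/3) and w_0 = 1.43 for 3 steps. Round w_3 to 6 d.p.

1.621011

w_1 = g(1.430000) = 1.639040
w_2 = g(1.639040) = 1.619085
w_3 = g(1.619085) = 1.621011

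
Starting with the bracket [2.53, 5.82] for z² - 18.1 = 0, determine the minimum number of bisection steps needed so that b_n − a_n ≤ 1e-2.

9

Initial width b − a = 5.82 − 2.53 = 3.290000.
After n steps the width is (b−a)/2^n; need (b−a)/2^n ≤ 1e-2.
So n ≥ log₂(3.290000/1e-2) = log₂(329.0000) ≈ 8.3619.
Hence n = 9.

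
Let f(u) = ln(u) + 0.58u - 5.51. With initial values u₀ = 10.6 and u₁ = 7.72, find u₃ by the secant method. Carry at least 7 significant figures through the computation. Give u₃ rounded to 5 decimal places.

f(u_0) = 2.998854, f(u_1) = 1.011414
u_2 = 7.720000 - (1.011414)·(7.720000 - 10.600000)/(1.011414 - (2.998854)) = 6.254359; f(u_2) = -0.049193
u_3 = 6.254359 - (-0.049193)·(6.254359 - 7.720000)/(-0.049193 - (1.011414)) = 6.322338; f(u_3) = 0.001045

6.32234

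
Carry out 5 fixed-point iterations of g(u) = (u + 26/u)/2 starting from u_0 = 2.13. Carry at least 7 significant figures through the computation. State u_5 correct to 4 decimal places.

u_1 = g(2.130000) = 7.168286
u_2 = g(7.168286) = 5.397687
u_3 = g(5.397687) = 5.107283
u_4 = g(5.107283) = 5.099026
u_5 = g(5.099026) = 5.099020

5.0990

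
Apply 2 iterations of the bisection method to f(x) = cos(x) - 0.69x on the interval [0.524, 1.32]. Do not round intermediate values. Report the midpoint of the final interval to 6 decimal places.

f(0.524000) = 0.504265, f(1.320000) = -0.662625 (opposite signs)
step 1: m = 0.922000, f(m) = -0.031952 < 0 → root in [0.524000, 0.922000]
step 2: m = 0.723000, f(m) = 0.250954 > 0 → root in [0.723000, 0.922000]
Midpoint of [0.723000, 0.922000] = 0.822500

0.822500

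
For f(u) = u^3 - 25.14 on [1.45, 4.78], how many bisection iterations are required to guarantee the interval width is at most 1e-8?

29

Initial width b − a = 4.78 − 1.45 = 3.330000.
After n steps the width is (b−a)/2^n; need (b−a)/2^n ≤ 1e-8.
So n ≥ log₂(3.330000/1e-8) = log₂(333000000.0000) ≈ 28.3109.
Hence n = 29.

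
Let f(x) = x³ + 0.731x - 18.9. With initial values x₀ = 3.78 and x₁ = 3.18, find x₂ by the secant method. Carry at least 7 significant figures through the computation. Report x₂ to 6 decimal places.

f(x_0) = 37.873332, f(x_1) = 15.582012
x_2 = 3.180000 - (15.582012)·(3.180000 - 3.780000)/(15.582012 - (37.873332)) = 2.760590; f(x_2) = 4.156048

2.760590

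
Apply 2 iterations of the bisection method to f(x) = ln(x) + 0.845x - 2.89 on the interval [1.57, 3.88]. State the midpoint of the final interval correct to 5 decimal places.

2.43625

f(1.570000) = -1.112274, f(3.880000) = 1.744435 (opposite signs)
step 1: m = 2.725000, f(m) = 0.415093 > 0 → root in [1.570000, 2.725000]
step 2: m = 2.147500, f(m) = -0.311058 < 0 → root in [2.147500, 2.725000]
Midpoint of [2.147500, 2.725000] = 2.436250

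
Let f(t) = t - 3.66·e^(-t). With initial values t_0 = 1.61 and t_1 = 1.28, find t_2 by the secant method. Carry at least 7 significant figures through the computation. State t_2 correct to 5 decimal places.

1.13944

f(t_0) = 0.878411, f(t_1) = 0.262383
t_2 = 1.280000 - (0.262383)·(1.280000 - 1.610000)/(0.262383 - (0.878411)) = 1.139444; f(t_2) = -0.031745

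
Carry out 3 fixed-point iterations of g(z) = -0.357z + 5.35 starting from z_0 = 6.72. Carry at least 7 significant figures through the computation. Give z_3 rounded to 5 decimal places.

z_1 = g(6.720000) = 2.950960
z_2 = g(2.950960) = 4.296507
z_3 = g(4.296507) = 3.816147

3.81615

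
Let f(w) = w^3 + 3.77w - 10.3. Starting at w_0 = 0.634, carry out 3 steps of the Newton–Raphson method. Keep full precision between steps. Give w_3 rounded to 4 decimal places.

f'(w) = 3w^2 + 3.77
w_0 = 0.634000: f = -7.654980, f' = 4.975868 → w_1 = 0.634000 - (-7.654980)/(4.975868) = 2.172421
w_1 = 2.172421: f = 8.142579, f' = 17.928239 → w_2 = 2.172421 - (8.142579)/(17.928239) = 1.718245
w_2 = 1.718245: f = 1.250669, f' = 12.627096 → w_3 = 1.718245 - (1.250669)/(12.627096) = 1.619198

1.6192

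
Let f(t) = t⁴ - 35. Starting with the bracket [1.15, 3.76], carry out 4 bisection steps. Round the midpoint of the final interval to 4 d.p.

f(1.150000) = -33.250994, f(3.760000) = 164.871734 (opposite signs)
step 1: m = 2.455000, f(m) = 1.325030 > 0 → root in [1.150000, 2.455000]
step 2: m = 1.802500, f(m) = -24.443958 < 0 → root in [1.802500, 2.455000]
step 3: m = 2.128750, f(m) = -14.464814 < 0 → root in [2.128750, 2.455000]
step 4: m = 2.291875, f(m) = -7.409237 < 0 → root in [2.291875, 2.455000]
Midpoint of [2.291875, 2.455000] = 2.373438

2.3734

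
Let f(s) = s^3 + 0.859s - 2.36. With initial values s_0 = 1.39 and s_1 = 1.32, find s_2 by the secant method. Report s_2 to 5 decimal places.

f(s_0) = 1.519629, f(s_1) = 1.073848
s_2 = 1.320000 - (1.073848)·(1.320000 - 1.390000)/(1.073848 - (1.519629)) = 1.151376; f(s_2) = 0.155373

1.15138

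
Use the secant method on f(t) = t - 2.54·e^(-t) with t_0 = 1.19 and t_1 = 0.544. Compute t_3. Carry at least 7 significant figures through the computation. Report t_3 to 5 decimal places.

0.96890

Secant update: t_(k+1) = t_k − f(t_k)·(t_k − t_(k-1))/(f(t_k) − f(t_(k-1))).
f(t_0) = 0.417278, f(t_1) = -0.930272
t_2 = 0.544000 - (-0.930272)·(0.544000 - 1.190000)/(-0.930272 - (0.417278)) = 0.989962; f(t_2) = 0.046121
t_3 = 0.989962 - (0.046121)·(0.989962 - 0.544000)/(0.046121 - (-0.930272)) = 0.968896; f(t_3) = 0.004962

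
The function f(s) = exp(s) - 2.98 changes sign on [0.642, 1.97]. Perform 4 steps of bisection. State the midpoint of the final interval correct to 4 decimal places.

f(0.642000) = -1.079722, f(1.970000) = 4.190676 (opposite signs)
step 1: m = 1.306000, f(m) = 0.711379 > 0 → root in [0.642000, 1.306000]
step 2: m = 0.974000, f(m) = -0.331483 < 0 → root in [0.974000, 1.306000]
step 3: m = 1.140000, f(m) = 0.146768 > 0 → root in [0.974000, 1.140000]
step 4: m = 1.057000, f(m) = -0.102275 < 0 → root in [1.057000, 1.140000]
Midpoint of [1.057000, 1.140000] = 1.098500

1.0985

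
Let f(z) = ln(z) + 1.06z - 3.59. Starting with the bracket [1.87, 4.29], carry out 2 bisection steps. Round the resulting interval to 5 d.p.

[2.47500, 3.08000]

f(1.870000) = -0.981862, f(4.290000) = 2.413687 (opposite signs)
step 1: m = 3.080000, f(m) = 0.799730 > 0 → root in [1.870000, 3.080000]
step 2: m = 2.475000, f(m) = -0.060260 < 0 → root in [2.475000, 3.080000]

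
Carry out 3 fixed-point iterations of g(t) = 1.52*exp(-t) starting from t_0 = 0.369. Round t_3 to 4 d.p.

t_1 = g(0.369000) = 1.050967
t_2 = g(1.050967) = 0.531391
t_3 = g(0.531391) = 0.893435

0.8934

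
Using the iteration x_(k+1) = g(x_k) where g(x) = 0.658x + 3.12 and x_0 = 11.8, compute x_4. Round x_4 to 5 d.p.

x_1 = g(11.800000) = 10.884400
x_2 = g(10.884400) = 10.281935
x_3 = g(10.281935) = 9.885513
x_4 = g(9.885513) = 9.624668

9.62467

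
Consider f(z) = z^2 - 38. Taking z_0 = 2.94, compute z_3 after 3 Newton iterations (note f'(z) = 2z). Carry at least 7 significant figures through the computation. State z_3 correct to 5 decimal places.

Newton update: z ← z − f(z)/f'(z).
z_0 = 2.940000: f = -29.356400, f' = 5.880000 → z_1 = 2.940000 - (-29.356400)/(5.880000) = 7.932585
z_1 = 7.932585: f = 24.925905, f' = 15.865170 → z_2 = 7.932585 - (24.925905)/(15.865170) = 6.361476
z_2 = 6.361476: f = 2.468382, f' = 12.722953 → z_3 = 6.361476 - (2.468382)/(12.722953) = 6.167466

6.16747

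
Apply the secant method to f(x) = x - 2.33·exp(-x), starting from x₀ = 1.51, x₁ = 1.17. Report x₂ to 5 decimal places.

0.89298

Secant update: x_(k+1) = x_k − f(x_k)·(x_k − x_(k-1))/(f(x_k) − f(x_(k-1))).
f(x_0) = 0.995280, f(x_1) = 0.446845
x_2 = 1.170000 - (0.446845)·(1.170000 - 1.510000)/(0.446845 - (0.995280)) = 0.892980; f(x_2) = -0.061001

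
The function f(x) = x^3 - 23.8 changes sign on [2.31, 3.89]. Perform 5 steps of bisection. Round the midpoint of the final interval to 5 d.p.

f(2.310000) = -11.473609, f(3.890000) = 35.063869 (opposite signs)
step 1: m = 3.100000, f(m) = 5.991000 > 0 → root in [2.310000, 3.100000]
step 2: m = 2.705000, f(m) = -4.007447 < 0 → root in [2.705000, 3.100000]
step 3: m = 2.902500, f(m) = 0.652129 > 0 → root in [2.705000, 2.902500]
step 4: m = 2.803750, f(m) = -1.759682 < 0 → root in [2.803750, 2.902500]
step 5: m = 2.853125, f(m) = -0.574643 < 0 → root in [2.853125, 2.902500]
Midpoint of [2.853125, 2.902500] = 2.877813

2.87781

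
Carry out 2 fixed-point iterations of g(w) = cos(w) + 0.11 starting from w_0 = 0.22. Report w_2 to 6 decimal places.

w_1 = g(0.220000) = 1.085897
w_2 = g(1.085897) = 0.576119

0.576119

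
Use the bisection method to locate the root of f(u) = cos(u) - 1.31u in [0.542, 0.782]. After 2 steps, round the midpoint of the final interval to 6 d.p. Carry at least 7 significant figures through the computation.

0.632000

f(0.542000) = 0.146659, f(0.782000) = -0.314914 (opposite signs)
step 1: m = 0.662000, f(m) = -0.078456 < 0 → root in [0.542000, 0.662000]
step 2: m = 0.602000, f(m) = 0.035585 > 0 → root in [0.602000, 0.662000]
Midpoint of [0.602000, 0.662000] = 0.632000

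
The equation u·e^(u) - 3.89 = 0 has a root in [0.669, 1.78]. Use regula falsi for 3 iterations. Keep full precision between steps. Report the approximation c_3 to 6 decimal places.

1.158105

f(0.669000) = -2.583922, f(1.780000) = 6.665144
step 1: c = 0.979381, f(c) = -1.282095 < 0 → new bracket [0.979381, 1.780000]
step 2: c = 1.108542, f(c) = -0.531188 < 0 → new bracket [1.108542, 1.780000]
step 3: c = 1.158105, f(c) = -0.202719 < 0 → new bracket [1.158105, 1.780000]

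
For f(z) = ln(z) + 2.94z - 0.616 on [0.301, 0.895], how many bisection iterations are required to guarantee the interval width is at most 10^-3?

Initial width b − a = 0.895 − 0.301 = 0.594000.
After n steps the width is (b−a)/2^n; need (b−a)/2^n ≤ 10^-3.
So n ≥ log₂(0.594000/10^-3) = log₂(594.0000) ≈ 9.2143.
Hence n = 10.

10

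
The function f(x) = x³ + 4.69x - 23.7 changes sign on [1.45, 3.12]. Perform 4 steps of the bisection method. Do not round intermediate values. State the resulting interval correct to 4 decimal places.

f(1.450000) = -13.850875, f(3.120000) = 21.304128 (opposite signs)
step 1: m = 2.285000, f(m) = -1.052851 < 0 → root in [2.285000, 3.120000]
step 2: m = 2.702500, f(m) = 8.712451 > 0 → root in [2.285000, 2.702500]
step 3: m = 2.493750, f(m) = 3.503793 > 0 → root in [2.285000, 2.493750]
step 4: m = 2.389375, f(m) = 1.147380 > 0 → root in [2.285000, 2.389375]

[2.2850, 2.3894]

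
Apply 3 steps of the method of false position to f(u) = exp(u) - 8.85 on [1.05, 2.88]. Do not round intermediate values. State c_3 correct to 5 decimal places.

2.13984

False-position update: c = (a·f(b) − b·f(a))/(f(b) − f(a)); replace the endpoint whose sign matches f(c).
f(1.050000) = -5.992349, f(2.880000) = 8.964273
step 1: c = 1.783187, f(c) = -2.901216 < 0 → new bracket [1.783187, 2.880000]
step 2: c = 2.051367, f(c) = -1.071471 < 0 → new bracket [2.051367, 2.880000]
step 3: c = 2.139837, f(c) = -0.351951 < 0 → new bracket [2.139837, 2.880000]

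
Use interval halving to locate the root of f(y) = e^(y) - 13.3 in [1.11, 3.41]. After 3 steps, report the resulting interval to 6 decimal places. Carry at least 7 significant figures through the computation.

f(1.110000) = -10.265642, f(3.410000) = 16.965244 (opposite signs)
step 1: m = 2.260000, f(m) = -3.716911 < 0 → root in [2.260000, 3.410000]
step 2: m = 2.835000, f(m) = 3.730400 > 0 → root in [2.260000, 2.835000]
step 3: m = 2.547500, f(m) = -0.524874 < 0 → root in [2.547500, 2.835000]

[2.547500, 2.835000]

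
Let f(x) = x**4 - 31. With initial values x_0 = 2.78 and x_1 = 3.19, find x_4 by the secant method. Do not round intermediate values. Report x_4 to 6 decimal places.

2.364839

Secant update: x_(k+1) = x_k − f(x_k)·(x_k − x_(k-1))/(f(x_k) − f(x_(k-1))).
f(x_0) = 28.728167, f(x_1) = 72.553011
x_2 = 3.190000 - (72.553011)·(3.190000 - 2.780000)/(72.553011 - (28.728167)) = 2.511236; f(x_2) = 8.769487
x_3 = 2.511236 - (8.769487)·(2.511236 - 3.190000)/(8.769487 - (72.553011)) = 2.417914; f(x_3) = 3.179302
x_4 = 2.417914 - (3.179302)·(2.417914 - 2.511236)/(3.179302 - (8.769487)) = 2.364839; f(x_4) = 0.275631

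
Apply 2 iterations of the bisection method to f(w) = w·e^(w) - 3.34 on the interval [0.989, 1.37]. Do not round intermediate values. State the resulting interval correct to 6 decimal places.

f(0.989000) = -0.681029, f(1.370000) = 2.051430 (opposite signs)
step 1: m = 1.179500, f(m) = 0.496616 > 0 → root in [0.989000, 1.179500]
step 2: m = 1.084250, f(m) = -0.133633 < 0 → root in [1.084250, 1.179500]

[1.084250, 1.179500]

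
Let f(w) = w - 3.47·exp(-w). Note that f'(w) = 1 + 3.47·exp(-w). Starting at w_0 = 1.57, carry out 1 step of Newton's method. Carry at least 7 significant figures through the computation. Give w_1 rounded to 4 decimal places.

Newton update: w ← w − f(w)/f'(w).
w_0 = 1.570000: f = 0.848083, f' = 1.721917 → w_1 = 1.570000 - (0.848083)/(1.721917) = 1.077477

1.0775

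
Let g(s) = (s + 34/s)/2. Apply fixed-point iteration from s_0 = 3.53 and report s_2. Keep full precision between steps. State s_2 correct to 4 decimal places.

s_1 = g(3.530000) = 6.580864
s_2 = g(6.580864) = 5.873679

5.8737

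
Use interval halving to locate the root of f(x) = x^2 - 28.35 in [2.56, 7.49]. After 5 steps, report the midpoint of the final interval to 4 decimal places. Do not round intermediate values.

5.2561

f(2.560000) = -21.796400, f(7.490000) = 27.750100 (opposite signs)
step 1: m = 5.025000, f(m) = -3.099375 < 0 → root in [5.025000, 7.490000]
step 2: m = 6.257500, f(m) = 10.806306 > 0 → root in [5.025000, 6.257500]
step 3: m = 5.641250, f(m) = 3.473702 > 0 → root in [5.025000, 5.641250]
step 4: m = 5.333125, f(m) = 0.092222 > 0 → root in [5.025000, 5.333125]
step 5: m = 5.179063, f(m) = -1.527312 < 0 → root in [5.179063, 5.333125]
Midpoint of [5.179063, 5.333125] = 5.256094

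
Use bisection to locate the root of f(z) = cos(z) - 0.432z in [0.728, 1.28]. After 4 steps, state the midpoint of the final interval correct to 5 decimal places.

1.09025

f(0.728000) = 0.432011, f(1.280000) = -0.266245 (opposite signs)
step 1: m = 1.004000, f(m) = 0.103204 > 0 → root in [1.004000, 1.280000]
step 2: m = 1.142000, f(m) = -0.077568 < 0 → root in [1.004000, 1.142000]
step 3: m = 1.073000, f(m) = 0.013954 > 0 → root in [1.073000, 1.142000]
step 4: m = 1.107500, f(m) = -0.031541 < 0 → root in [1.073000, 1.107500]
Midpoint of [1.073000, 1.107500] = 1.090250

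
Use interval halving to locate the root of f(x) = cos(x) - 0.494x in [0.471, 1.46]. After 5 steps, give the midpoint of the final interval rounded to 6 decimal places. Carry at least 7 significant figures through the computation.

f(0.471000) = 0.658441, f(1.460000) = -0.610670 (opposite signs)
step 1: m = 0.965500, f(m) = 0.092049 > 0 → root in [0.965500, 1.460000]
step 2: m = 1.212750, f(m) = -0.248653 < 0 → root in [0.965500, 1.212750]
step 3: m = 1.089125, f(m) = -0.074767 < 0 → root in [0.965500, 1.089125]
step 4: m = 1.027313, f(m) = 0.009629 > 0 → root in [1.027313, 1.089125]
step 5: m = 1.058219, f(m) = -0.032335 < 0 → root in [1.027313, 1.058219]
Midpoint of [1.027313, 1.058219] = 1.042766

1.042766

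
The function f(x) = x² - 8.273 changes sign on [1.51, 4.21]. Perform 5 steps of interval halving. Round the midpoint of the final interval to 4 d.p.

2.9022

f(1.510000) = -5.992900, f(4.210000) = 9.451100 (opposite signs)
step 1: m = 2.860000, f(m) = -0.093400 < 0 → root in [2.860000, 4.210000]
step 2: m = 3.535000, f(m) = 4.223225 > 0 → root in [2.860000, 3.535000]
step 3: m = 3.197500, f(m) = 1.951006 > 0 → root in [2.860000, 3.197500]
step 4: m = 3.028750, f(m) = 0.900327 > 0 → root in [2.860000, 3.028750]
step 5: m = 2.944375, f(m) = 0.396344 > 0 → root in [2.860000, 2.944375]
Midpoint of [2.860000, 2.944375] = 2.902188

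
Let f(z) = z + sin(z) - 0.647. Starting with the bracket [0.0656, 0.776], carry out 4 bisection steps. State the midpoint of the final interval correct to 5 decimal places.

f(0.065600) = -0.515847, f(0.776000) = 0.829430 (opposite signs)
step 1: m = 0.420800, f(m) = 0.182291 > 0 → root in [0.065600, 0.420800]
step 2: m = 0.243200, f(m) = -0.162990 < 0 → root in [0.243200, 0.420800]
step 3: m = 0.332000, f(m) = 0.010934 > 0 → root in [0.243200, 0.332000]
step 4: m = 0.287600, f(m) = -0.075748 < 0 → root in [0.287600, 0.332000]
Midpoint of [0.287600, 0.332000] = 0.309800

0.30980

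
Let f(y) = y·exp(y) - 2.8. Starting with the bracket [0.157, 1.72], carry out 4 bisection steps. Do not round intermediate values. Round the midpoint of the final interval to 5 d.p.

0.98734

f(0.157000) = -2.616311, f(1.720000) = 6.805389 (opposite signs)
step 1: m = 0.938500, f(m) = -0.401059 < 0 → root in [0.938500, 1.720000]
step 2: m = 1.329250, f(m) = 2.222184 > 0 → root in [0.938500, 1.329250]
step 3: m = 1.133875, f(m) = 0.723715 > 0 → root in [0.938500, 1.133875]
step 4: m = 1.036188, f(m) = 0.120444 > 0 → root in [0.938500, 1.036188]
Midpoint of [0.938500, 1.036188] = 0.987344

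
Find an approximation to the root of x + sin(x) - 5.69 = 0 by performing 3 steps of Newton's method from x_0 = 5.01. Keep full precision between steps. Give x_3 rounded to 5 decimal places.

f'(x) = 1 + cos(x)
x_0 = 5.010000: f = -1.636040, f' = 1.293237 → x_1 = 5.010000 - (-1.636040)/(1.293237) = 6.275073
x_1 = 6.275073: f = 0.576961, f' = 1.999967 → x_2 = 6.275073 - (0.576961)/(1.999967) = 5.986588
x_2 = 5.986588: f = 0.004320, f' = 1.956336 → x_3 = 5.986588 - (0.004320)/(1.956336) = 5.984380

5.98438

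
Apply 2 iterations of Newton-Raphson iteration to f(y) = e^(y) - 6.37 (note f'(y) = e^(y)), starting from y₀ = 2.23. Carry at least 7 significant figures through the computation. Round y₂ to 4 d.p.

1.8536

Newton update: y ← y − f(y)/f'(y).
y_0 = 2.230000: f = 2.929866, f' = 9.299866 → y_1 = 2.230000 - (2.929866)/(9.299866) = 1.914956
y_1 = 1.914956: f = 0.416641, f' = 6.786641 → y_2 = 1.914956 - (0.416641)/(6.786641) = 1.853565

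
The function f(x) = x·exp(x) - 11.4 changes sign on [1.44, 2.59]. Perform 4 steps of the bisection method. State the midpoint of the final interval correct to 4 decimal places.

f(1.440000) = -5.322198, f(2.590000) = 23.124108 (opposite signs)
step 1: m = 2.015000, f(m) = 3.713966 > 0 → root in [1.440000, 2.015000]
step 2: m = 1.727500, f(m) = -1.680101 < 0 → root in [1.727500, 2.015000]
step 3: m = 1.871250, f(m) = 0.756411 > 0 → root in [1.727500, 1.871250]
step 4: m = 1.799375, f(m) = -0.521217 < 0 → root in [1.799375, 1.871250]
Midpoint of [1.799375, 1.871250] = 1.835312

1.8353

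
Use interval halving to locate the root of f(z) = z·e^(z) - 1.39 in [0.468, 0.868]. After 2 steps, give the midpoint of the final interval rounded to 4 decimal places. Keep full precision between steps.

f(0.468000) = -0.642699, f(0.868000) = 0.677699 (opposite signs)
step 1: m = 0.668000, f(m) = -0.087178 < 0 → root in [0.668000, 0.868000]
step 2: m = 0.768000, f(m) = 0.265386 > 0 → root in [0.668000, 0.768000]
Midpoint of [0.668000, 0.768000] = 0.718000

0.7180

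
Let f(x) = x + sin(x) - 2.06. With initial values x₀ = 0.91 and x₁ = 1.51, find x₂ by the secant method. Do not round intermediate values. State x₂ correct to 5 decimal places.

f(x_0) = -0.360496, f(x_1) = 0.448152
x_2 = 1.510000 - (0.448152)·(1.510000 - 0.910000)/(0.448152 - (-0.360496)) = 1.177480; f(x_2) = 0.041124

1.17748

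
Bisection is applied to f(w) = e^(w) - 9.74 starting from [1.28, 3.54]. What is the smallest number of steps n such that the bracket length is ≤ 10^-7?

Initial width b − a = 3.54 − 1.28 = 2.260000.
After n steps the width is (b−a)/2^n; need (b−a)/2^n ≤ 10^-7.
So n ≥ log₂(2.260000/10^-7) = log₂(22600000.0000) ≈ 24.4298.
Hence n = 25.

25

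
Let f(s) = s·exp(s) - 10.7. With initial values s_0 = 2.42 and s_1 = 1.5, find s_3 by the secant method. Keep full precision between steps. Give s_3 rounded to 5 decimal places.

1.81274

Secant update: s_(k+1) = s_k − f(s_k)·(s_k − s_(k-1))/(f(s_k) − f(s_(k-1))).
f(s_0) = 16.514980, f(s_1) = -3.977466
s_2 = 1.500000 - (-3.977466)·(1.500000 - 2.420000)/(-3.977466 - (16.514980)) = 1.678567; f(s_2) = -1.706456
s_3 = 1.678567 - (-1.706456)·(1.678567 - 1.500000)/(-1.706456 - (-3.977466)) = 1.812743; f(s_3) = 0.407099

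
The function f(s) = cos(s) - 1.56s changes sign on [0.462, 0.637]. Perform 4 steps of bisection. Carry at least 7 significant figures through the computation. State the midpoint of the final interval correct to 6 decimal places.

0.544031

f(0.462000) = 0.174443, f(0.637000) = -0.189836 (opposite signs)
step 1: m = 0.549500, f(m) = -0.004434 < 0 → root in [0.462000, 0.549500]
step 2: m = 0.505750, f(m) = 0.085841 > 0 → root in [0.505750, 0.549500]
step 3: m = 0.527625, f(m) = 0.040910 > 0 → root in [0.527625, 0.549500]
step 4: m = 0.538563, f(m) = 0.018289 > 0 → root in [0.538563, 0.549500]
Midpoint of [0.538563, 0.549500] = 0.544031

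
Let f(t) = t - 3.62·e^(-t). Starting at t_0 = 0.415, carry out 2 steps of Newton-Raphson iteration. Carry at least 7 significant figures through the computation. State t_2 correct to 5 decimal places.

1.14207

f'(t) = 1 + 3.62·e^(-t)
t_0 = 0.415000: f = -1.975432, f' = 3.390432 → t_1 = 0.415000 - (-1.975432)/(3.390432) = 0.997649
t_1 = 0.997649: f = -0.337209, f' = 2.334858 → t_2 = 0.997649 - (-0.337209)/(2.334858) = 1.142073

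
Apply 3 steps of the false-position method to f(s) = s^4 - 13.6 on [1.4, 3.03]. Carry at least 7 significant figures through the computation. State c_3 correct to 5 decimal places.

f(1.400000) = -9.758400, f(3.030000) = 70.688925
step 1: c = 1.597722, f(c) = -7.083646 < 0 → new bracket [1.597722, 3.030000]
step 2: c = 1.728176, f(c) = -4.680268 < 0 → new bracket [1.728176, 3.030000]
step 3: c = 1.809016, f(c) = -2.890478 < 0 → new bracket [1.809016, 3.030000]

1.80902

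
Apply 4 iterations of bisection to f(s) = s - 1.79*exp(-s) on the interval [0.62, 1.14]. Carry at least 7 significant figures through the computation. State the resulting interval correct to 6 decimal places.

[0.782500, 0.815000]

f(0.620000) = -0.342921, f(1.140000) = 0.567524 (opposite signs)
step 1: m = 0.880000, f(m) = 0.137539 > 0 → root in [0.620000, 0.880000]
step 2: m = 0.750000, f(m) = -0.095536 < 0 → root in [0.750000, 0.880000]
step 3: m = 0.815000, f(m) = 0.022676 > 0 → root in [0.750000, 0.815000]
step 4: m = 0.782500, f(m) = -0.035998 < 0 → root in [0.782500, 0.815000]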